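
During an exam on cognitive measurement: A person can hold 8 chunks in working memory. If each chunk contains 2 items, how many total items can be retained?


Total items = chunks * items_per_chunk
= 8 * 2
= 16


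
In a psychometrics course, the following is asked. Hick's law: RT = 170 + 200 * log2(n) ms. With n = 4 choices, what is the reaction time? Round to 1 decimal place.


RT = 170 + 200 * log2(4)
log2(4) = 2.0
RT = 170 + 200 * 2.0
= 170 + 400.0
= 570.0 ms


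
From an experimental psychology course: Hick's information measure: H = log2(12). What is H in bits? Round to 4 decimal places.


H = log2(n)
H = log2(12)
= 3.5850


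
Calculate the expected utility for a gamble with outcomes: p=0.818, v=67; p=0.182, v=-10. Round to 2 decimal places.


EU = sum(p_i * v_i)
0.818 * 67 = 54.806
0.182 * -10 = -1.82
EU = 54.806 + -1.82
= 52.99


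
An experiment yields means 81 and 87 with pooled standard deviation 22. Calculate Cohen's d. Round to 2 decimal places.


Cohen's d = (M1 - M2) / S_pooled
= (81 - 87) / 22
= -6 / 22
= -0.27


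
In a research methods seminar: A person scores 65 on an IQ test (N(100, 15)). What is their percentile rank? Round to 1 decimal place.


z = (IQ - mean) / SD
z = (65 - 100) / 15 = -2.3333
Percentile = Phi(-2.3333) * 100
Phi(-2.3333) = 0.009816
= 1.0


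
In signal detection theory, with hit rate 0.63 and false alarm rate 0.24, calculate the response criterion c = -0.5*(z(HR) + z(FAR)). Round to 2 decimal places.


c = -0.5 * (z(HR) + z(FAR))
z(0.63) = 0.3319
z(0.24) = -0.7063
c = -0.5 * (0.3319 + -0.7063)
= -0.5 * -0.3744
= 0.19


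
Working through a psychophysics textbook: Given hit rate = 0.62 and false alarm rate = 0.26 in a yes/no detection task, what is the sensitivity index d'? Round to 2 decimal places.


d' = z(HR) - z(FAR)
z(0.62) = 0.3055
z(0.26) = -0.6433
d' = 0.3055 - -0.6433
= 0.95


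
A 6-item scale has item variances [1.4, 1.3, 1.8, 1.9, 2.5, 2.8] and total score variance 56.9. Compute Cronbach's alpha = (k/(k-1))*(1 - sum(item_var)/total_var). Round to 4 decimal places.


alpha = (k/(k-1)) * (1 - sum(s_i^2)/s_total^2)
sum(item variances) = 11.7
k/(k-1) = 6/5 = 1.2
1 - 11.7/56.9 = 1 - 0.205624 = 0.794376
alpha = 1.2 * 0.794376
= 0.9533


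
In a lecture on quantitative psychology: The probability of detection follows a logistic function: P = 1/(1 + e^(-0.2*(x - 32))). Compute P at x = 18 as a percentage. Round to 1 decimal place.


P(x) = 1/(1 + e^(-0.2*(18 - 32)))
Exponent = -0.2 * -14 = 2.8
e^(2.8) = 16.444647
P = 1/(1 + 16.444647) = 0.057324
Percentage = 5.7


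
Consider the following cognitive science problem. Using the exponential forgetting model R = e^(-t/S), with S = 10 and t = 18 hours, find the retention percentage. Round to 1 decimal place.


R = e^(-t/S)
-t/S = -18/10 = -1.8
R = e^(-1.8) = 0.165299
Percentage = 0.165299 * 100
= 16.5


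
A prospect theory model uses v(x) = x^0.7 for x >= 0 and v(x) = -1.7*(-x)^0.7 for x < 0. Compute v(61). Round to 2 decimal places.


Since x = 61 >= 0, use v(x) = x^0.7
61^0.7 = 17.7718
v(61) = 17.77


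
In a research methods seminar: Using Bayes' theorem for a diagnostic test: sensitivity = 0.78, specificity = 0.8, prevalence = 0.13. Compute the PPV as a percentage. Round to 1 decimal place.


PPV = (sens * prev) / (sens * prev + (1-spec) * (1-prev))
Numerator = 0.78 * 0.13 = 0.1014
P(positive and no disease) = (1 - spec) * (1 - prev) = (1 - 0.8) * (1 - 0.13) = 0.174
Denominator = 0.1014 + 0.174 = 0.2754
PPV = 0.1014 / 0.2754 = 0.368192
As percentage = 36.8


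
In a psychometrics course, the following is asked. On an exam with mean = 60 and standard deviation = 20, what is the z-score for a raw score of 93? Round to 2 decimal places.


z = (X - mu) / sigma
= (93 - 60) / 20
= 33 / 20
= 1.65


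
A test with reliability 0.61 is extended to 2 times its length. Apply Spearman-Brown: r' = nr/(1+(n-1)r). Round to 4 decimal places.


r_new = n*r / (1 + (n-1)*r)
Numerator = 2 * 0.61 = 1.22
Denominator = 1 + 1 * 0.61 = 1.61
r_new = 1.22 / 1.61
= 0.7578


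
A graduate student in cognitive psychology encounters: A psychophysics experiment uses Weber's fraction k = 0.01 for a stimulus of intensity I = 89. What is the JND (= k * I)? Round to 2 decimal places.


JND = k * I
JND = 0.01 * 89
= 0.89


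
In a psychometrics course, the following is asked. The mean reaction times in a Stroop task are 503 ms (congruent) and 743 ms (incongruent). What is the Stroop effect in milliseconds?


Stroop effect = RT(incongruent) - RT(congruent)
= 743 - 503
= 240 ms


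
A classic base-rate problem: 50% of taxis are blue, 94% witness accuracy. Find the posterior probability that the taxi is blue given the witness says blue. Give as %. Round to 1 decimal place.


P(blue | says blue) = P(says blue | blue)*P(blue) / [P(says blue | blue)*P(blue) + P(says blue | not blue)*P(not blue)]
Numerator = 0.94 * 0.5 = 0.47
False identification = 0.06 * 0.5 = 0.03
P = 0.47 / (0.47 + 0.03)
= 0.47 / 0.5
As percentage = 94.0


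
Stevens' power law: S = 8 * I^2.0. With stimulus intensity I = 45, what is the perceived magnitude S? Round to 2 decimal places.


S = 8 * 45^2.0
45^2.0 = 2025.0
S = 8 * 2025.0
= 16200.00


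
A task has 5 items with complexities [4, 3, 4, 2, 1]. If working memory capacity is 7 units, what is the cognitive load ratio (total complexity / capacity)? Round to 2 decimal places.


Total complexity = 4 + 3 + 4 + 2 + 1 = 14
Load = total / capacity = 14 / 7
= 2.00


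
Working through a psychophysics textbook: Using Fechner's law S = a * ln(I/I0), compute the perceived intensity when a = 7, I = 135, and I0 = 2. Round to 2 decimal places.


S = 7 * ln(135/2)
I/I0 = 67.5
ln(67.5) = 4.2121
S = 7 * 4.2121
= 29.48


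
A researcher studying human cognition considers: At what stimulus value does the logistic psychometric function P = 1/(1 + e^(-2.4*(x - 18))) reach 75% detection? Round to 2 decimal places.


At P = 0.75: 0.75 = 1/(1 + e^(-k*(x-x0)))
Solving: e^(-k*(x-x0)) = 1/3
x = x0 + ln(3)/k
ln(3) = 1.0986
x = 18 + 1.0986/2.4
= 18 + 0.4578
= 18.46


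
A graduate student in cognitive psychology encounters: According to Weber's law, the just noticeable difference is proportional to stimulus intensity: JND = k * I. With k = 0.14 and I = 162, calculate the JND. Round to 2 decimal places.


JND = k * I
JND = 0.14 * 162
= 22.68


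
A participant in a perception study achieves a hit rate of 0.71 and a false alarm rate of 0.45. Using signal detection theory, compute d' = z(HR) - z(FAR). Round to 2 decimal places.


d' = z(HR) - z(FAR)
z(0.71) = 0.5534
z(0.45) = -0.1257
d' = 0.5534 - -0.1257
= 0.68


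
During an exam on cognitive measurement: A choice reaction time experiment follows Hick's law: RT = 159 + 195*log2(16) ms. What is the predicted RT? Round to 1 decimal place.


RT = 159 + 195 * log2(16)
log2(16) = 4.0
RT = 159 + 195 * 4.0
= 159 + 780.0
= 939.0 ms


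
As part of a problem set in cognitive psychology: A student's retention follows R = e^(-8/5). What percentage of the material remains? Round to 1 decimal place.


R = e^(-t/S)
-t/S = -8/5 = -1.6
R = e^(-1.6) = 0.201897
Percentage = 0.201897 * 100
= 20.2


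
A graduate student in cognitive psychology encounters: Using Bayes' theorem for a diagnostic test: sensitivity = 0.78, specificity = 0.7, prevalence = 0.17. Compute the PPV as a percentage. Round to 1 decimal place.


PPV = (sens * prev) / (sens * prev + (1-spec) * (1-prev))
Numerator = 0.78 * 0.17 = 0.1326
P(positive and no disease) = (1 - spec) * (1 - prev) = (1 - 0.7) * (1 - 0.17) = 0.249
Denominator = 0.1326 + 0.249 = 0.3816
PPV = 0.1326 / 0.3816 = 0.347484
As percentage = 34.7


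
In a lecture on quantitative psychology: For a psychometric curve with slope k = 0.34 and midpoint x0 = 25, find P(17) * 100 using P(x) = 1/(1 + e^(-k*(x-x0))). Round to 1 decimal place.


P(x) = 1/(1 + e^(-0.34*(17 - 25)))
Exponent = -0.34 * -8 = 2.72
e^(2.72) = 15.180322
P = 1/(1 + 15.180322) = 0.061803
Percentage = 6.2


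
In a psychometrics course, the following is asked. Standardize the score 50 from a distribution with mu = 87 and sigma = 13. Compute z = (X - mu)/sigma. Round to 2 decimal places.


z = (X - mu) / sigma
= (50 - 87) / 13
= -37 / 13
= -2.85


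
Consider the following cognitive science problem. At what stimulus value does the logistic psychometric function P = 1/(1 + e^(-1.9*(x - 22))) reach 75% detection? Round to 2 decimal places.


At P = 0.75: 0.75 = 1/(1 + e^(-k*(x-x0)))
Solving: e^(-k*(x-x0)) = 1/3
x = x0 + ln(3)/k
ln(3) = 1.0986
x = 22 + 1.0986/1.9
= 22 + 0.5782
= 22.58


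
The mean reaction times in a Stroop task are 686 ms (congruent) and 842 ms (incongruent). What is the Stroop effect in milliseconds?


Stroop effect = RT(incongruent) - RT(congruent)
= 842 - 686
= 156 ms


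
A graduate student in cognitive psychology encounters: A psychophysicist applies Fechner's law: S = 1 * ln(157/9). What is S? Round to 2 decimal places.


S = 1 * ln(157/9)
I/I0 = 17.444444
ln(17.444444) = 2.859
S = 1 * 2.859
= 2.86


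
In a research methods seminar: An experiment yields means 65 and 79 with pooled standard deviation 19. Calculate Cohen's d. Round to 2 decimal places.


Cohen's d = (M1 - M2) / S_pooled
= (65 - 79) / 19
= -14 / 19
= -0.74


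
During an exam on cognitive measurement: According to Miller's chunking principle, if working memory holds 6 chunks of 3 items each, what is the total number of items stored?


Total items = chunks * items_per_chunk
= 6 * 3
= 18


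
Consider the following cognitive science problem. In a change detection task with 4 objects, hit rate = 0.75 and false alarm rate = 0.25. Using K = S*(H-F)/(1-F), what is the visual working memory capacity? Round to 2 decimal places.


K = S * (H - F) / (1 - F)
H - F = 0.5
1 - F = 0.75
K = 4 * 0.5 / 0.75
= 2.67


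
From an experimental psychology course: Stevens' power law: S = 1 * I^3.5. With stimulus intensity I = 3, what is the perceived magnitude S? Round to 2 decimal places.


S = 1 * 3^3.5
3^3.5 = 46.7654
S = 1 * 46.7654
= 46.77


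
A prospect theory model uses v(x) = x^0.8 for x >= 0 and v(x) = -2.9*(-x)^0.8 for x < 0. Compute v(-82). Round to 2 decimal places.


Since x = -82 < 0, use v(x) = -lambda*(-x)^alpha
(-x) = 82
82^0.8 = 33.9665
v(-82) = -2.9 * 33.9665
= -98.50


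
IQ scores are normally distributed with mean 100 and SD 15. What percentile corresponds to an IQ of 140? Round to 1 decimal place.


z = (IQ - mean) / SD
z = (140 - 100) / 15 = 2.6667
Percentile = Phi(2.6667) * 100
Phi(2.6667) = 0.99617
= 99.6


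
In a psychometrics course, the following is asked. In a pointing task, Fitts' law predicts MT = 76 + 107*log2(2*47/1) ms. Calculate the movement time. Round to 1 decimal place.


MT = 76 + 107 * log2(2*47/1)
2D/W = 94.0
log2(94.0) = 6.5546
MT = 76 + 107 * 6.5546
= 777.3 ms


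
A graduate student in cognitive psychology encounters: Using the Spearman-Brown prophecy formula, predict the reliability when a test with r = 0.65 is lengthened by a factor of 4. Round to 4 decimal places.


r_new = n*r / (1 + (n-1)*r)
Numerator = 4 * 0.65 = 2.6
Denominator = 1 + 3 * 0.65 = 2.95
r_new = 2.6 / 2.95
= 0.8814


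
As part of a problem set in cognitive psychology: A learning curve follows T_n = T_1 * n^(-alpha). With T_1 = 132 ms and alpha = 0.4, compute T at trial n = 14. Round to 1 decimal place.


T_n = 132 * 14^(-0.4)
14^(-0.4) = 0.347976
T_n = 132 * 0.347976
= 45.9 ms


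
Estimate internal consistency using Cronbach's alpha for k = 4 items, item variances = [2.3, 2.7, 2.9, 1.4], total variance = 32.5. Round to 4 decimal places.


alpha = (k/(k-1)) * (1 - sum(s_i^2)/s_total^2)
sum(item variances) = 9.3
k/(k-1) = 4/3 = 1.333333
1 - 9.3/32.5 = 1 - 0.286154 = 0.713846
alpha = 1.333333 * 0.713846
= 0.9518


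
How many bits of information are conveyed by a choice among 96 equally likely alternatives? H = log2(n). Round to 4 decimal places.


H = log2(n)
H = log2(96)
= 6.5850


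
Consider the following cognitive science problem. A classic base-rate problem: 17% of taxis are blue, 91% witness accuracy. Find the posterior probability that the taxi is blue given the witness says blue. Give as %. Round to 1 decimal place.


P(blue | says blue) = P(says blue | blue)*P(blue) / [P(says blue | blue)*P(blue) + P(says blue | not blue)*P(not blue)]
Numerator = 0.91 * 0.17 = 0.1547
False identification = 0.09 * 0.83 = 0.0747
P = 0.1547 / (0.1547 + 0.0747)
= 0.1547 / 0.2294
As percentage = 67.4


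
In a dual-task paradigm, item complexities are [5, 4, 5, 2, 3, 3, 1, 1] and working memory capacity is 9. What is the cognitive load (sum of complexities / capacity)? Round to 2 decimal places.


Total complexity = 5 + 4 + 5 + 2 + 3 + 3 + 1 + 1 = 24
Load = total / capacity = 24 / 9
= 2.67


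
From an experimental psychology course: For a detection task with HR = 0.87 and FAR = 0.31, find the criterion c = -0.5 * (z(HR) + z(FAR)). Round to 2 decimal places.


c = -0.5 * (z(HR) + z(FAR))
z(0.87) = 1.1264
z(0.31) = -0.4959
c = -0.5 * (1.1264 + -0.4959)
= -0.5 * 0.6305
= -0.32


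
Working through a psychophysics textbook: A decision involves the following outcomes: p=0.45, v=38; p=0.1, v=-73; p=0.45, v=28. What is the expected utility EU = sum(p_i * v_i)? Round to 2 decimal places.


EU = sum(p_i * v_i)
0.45 * 38 = 17.1
0.1 * -73 = -7.3
0.45 * 28 = 12.6
EU = 17.1 + -7.3 + 12.6
= 22.40


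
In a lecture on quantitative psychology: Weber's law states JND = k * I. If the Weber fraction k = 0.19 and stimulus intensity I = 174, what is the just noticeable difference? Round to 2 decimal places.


JND = k * I
JND = 0.19 * 174
= 33.06


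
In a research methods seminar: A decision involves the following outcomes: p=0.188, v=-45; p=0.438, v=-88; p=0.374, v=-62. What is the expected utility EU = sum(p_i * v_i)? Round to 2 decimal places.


EU = sum(p_i * v_i)
0.188 * -45 = -8.46
0.438 * -88 = -38.544
0.374 * -62 = -23.188
EU = -8.46 + -38.544 + -23.188
= -70.19


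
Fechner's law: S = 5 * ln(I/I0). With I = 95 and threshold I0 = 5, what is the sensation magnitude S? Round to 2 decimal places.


S = 5 * ln(95/5)
I/I0 = 19.0
ln(19.0) = 2.9444
S = 5 * 2.9444
= 14.72


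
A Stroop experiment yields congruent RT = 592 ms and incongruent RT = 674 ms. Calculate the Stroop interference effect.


Stroop effect = RT(incongruent) - RT(congruent)
= 674 - 592
= 82 ms


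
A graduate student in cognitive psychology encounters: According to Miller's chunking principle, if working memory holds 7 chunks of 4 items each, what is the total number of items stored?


Total items = chunks * items_per_chunk
= 7 * 4
= 28


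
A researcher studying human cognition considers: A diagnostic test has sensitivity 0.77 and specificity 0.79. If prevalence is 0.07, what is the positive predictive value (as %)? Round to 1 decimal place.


PPV = (sens * prev) / (sens * prev + (1-spec) * (1-prev))
Numerator = 0.77 * 0.07 = 0.0539
P(positive and no disease) = (1 - spec) * (1 - prev) = (1 - 0.79) * (1 - 0.07) = 0.1953
Denominator = 0.0539 + 0.1953 = 0.2492
PPV = 0.0539 / 0.2492 = 0.216292
As percentage = 21.6


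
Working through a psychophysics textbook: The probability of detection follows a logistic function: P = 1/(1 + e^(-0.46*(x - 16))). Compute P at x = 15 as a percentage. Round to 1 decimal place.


P(x) = 1/(1 + e^(-0.46*(15 - 16)))
Exponent = -0.46 * -1 = 0.46
e^(0.46) = 1.584074
P = 1/(1 + 1.584074) = 0.386986
Percentage = 38.7


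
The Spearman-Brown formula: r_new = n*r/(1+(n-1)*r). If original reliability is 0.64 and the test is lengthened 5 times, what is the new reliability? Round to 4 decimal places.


r_new = n*r / (1 + (n-1)*r)
Numerator = 5 * 0.64 = 3.2
Denominator = 1 + 4 * 0.64 = 3.56
r_new = 3.2 / 3.56
= 0.8989


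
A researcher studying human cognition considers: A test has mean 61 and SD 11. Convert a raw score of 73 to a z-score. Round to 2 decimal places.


z = (X - mu) / sigma
= (73 - 61) / 11
= 12 / 11
= 1.09


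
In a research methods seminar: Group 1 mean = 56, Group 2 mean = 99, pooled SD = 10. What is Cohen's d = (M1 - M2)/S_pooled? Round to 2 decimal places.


Cohen's d = (M1 - M2) / S_pooled
= (56 - 99) / 10
= -43 / 10
= -4.30


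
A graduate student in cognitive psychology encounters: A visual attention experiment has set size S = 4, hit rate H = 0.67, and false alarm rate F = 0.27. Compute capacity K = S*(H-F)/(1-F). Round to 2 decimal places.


K = S * (H - F) / (1 - F)
H - F = 0.4
1 - F = 0.73
K = 4 * 0.4 / 0.73
= 2.19


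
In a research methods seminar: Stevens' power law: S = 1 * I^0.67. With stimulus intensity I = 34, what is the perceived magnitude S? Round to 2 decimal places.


S = 1 * 34^0.67
34^0.67 = 10.6192
S = 1 * 10.6192
= 10.62


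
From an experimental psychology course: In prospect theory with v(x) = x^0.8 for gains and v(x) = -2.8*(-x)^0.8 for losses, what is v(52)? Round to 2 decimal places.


Since x = 52 >= 0, use v(x) = x^0.8
52^0.8 = 23.5941
v(52) = 23.59


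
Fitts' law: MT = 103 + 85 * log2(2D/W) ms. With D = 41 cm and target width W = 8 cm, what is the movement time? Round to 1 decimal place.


MT = 103 + 85 * log2(2*41/8)
2D/W = 10.25
log2(10.25) = 3.3576
MT = 103 + 85 * 3.3576
= 388.4 ms


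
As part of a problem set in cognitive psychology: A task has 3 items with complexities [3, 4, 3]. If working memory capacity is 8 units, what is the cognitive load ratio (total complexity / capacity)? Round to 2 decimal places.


Total complexity = 3 + 4 + 3 = 10
Load = total / capacity = 10 / 8
= 1.25


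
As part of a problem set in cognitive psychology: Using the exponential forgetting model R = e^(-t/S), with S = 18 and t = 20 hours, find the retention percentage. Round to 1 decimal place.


R = e^(-t/S)
-t/S = -20/18 = -1.111111
R = e^(-1.111111) = 0.329193
Percentage = 0.329193 * 100
= 32.9


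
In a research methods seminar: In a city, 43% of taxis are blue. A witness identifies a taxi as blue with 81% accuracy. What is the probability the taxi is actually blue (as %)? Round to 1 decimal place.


P(blue | says blue) = P(says blue | blue)*P(blue) / [P(says blue | blue)*P(blue) + P(says blue | not blue)*P(not blue)]
Numerator = 0.81 * 0.43 = 0.3483
False identification = 0.19 * 0.57 = 0.1083
P = 0.3483 / (0.3483 + 0.1083)
= 0.3483 / 0.4566
As percentage = 76.3


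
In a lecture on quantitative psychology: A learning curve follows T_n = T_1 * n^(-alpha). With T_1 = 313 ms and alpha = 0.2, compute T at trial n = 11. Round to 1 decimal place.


T_n = 313 * 11^(-0.2)
11^(-0.2) = 0.619044
T_n = 313 * 0.619044
= 193.8 ms


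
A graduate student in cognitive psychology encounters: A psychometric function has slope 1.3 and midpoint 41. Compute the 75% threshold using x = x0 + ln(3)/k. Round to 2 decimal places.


At P = 0.75: 0.75 = 1/(1 + e^(-k*(x-x0)))
Solving: e^(-k*(x-x0)) = 1/3
x = x0 + ln(3)/k
ln(3) = 1.0986
x = 41 + 1.0986/1.3
= 41 + 0.8451
= 41.85


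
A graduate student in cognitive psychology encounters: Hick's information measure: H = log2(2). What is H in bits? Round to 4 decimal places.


H = log2(n)
H = log2(2)
= 1.0000


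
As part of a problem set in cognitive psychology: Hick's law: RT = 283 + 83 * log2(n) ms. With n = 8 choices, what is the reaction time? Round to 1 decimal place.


RT = 283 + 83 * log2(8)
log2(8) = 3.0
RT = 283 + 83 * 3.0
= 283 + 249.0
= 532.0 ms


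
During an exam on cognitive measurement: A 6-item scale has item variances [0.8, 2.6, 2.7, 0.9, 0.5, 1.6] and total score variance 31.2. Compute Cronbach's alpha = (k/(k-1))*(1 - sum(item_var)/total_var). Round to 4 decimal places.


alpha = (k/(k-1)) * (1 - sum(s_i^2)/s_total^2)
sum(item variances) = 9.1
k/(k-1) = 6/5 = 1.2
1 - 9.1/31.2 = 1 - 0.291667 = 0.708333
alpha = 1.2 * 0.708333
= 0.8500


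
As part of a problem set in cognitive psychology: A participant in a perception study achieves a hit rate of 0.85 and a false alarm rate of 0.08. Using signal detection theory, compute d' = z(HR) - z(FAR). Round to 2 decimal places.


d' = z(HR) - z(FAR)
z(0.85) = 1.0364
z(0.08) = -1.4051
d' = 1.0364 - -1.4051
= 2.44


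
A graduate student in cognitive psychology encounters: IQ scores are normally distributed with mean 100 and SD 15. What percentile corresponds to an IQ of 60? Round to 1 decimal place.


z = (IQ - mean) / SD
z = (60 - 100) / 15 = -2.6667
Percentile = Phi(-2.6667) * 100
Phi(-2.6667) = 0.00383
= 0.4


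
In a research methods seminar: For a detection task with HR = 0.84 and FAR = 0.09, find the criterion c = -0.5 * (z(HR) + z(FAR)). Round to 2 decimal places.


c = -0.5 * (z(HR) + z(FAR))
z(0.84) = 0.9945
z(0.09) = -1.3408
c = -0.5 * (0.9945 + -1.3408)
= -0.5 * -0.3463
= 0.17


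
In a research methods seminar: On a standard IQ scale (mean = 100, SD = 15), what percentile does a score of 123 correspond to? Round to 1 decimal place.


z = (IQ - mean) / SD
z = (123 - 100) / 15 = 1.5333
Percentile = Phi(1.5333) * 100
Phi(1.5333) = 0.937399
= 93.7


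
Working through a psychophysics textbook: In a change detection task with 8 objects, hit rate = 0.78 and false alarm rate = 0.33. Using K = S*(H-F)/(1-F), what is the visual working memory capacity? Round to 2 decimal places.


K = S * (H - F) / (1 - F)
H - F = 0.45
1 - F = 0.67
K = 8 * 0.45 / 0.67
= 5.37


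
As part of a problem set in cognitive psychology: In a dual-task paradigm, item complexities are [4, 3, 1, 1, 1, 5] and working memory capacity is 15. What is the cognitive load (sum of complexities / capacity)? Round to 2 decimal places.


Total complexity = 4 + 3 + 1 + 1 + 1 + 5 = 15
Load = total / capacity = 15 / 15
= 1.00


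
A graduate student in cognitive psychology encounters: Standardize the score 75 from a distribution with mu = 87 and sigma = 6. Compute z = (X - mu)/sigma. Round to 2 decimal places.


z = (X - mu) / sigma
= (75 - 87) / 6
= -12 / 6
= -2.00


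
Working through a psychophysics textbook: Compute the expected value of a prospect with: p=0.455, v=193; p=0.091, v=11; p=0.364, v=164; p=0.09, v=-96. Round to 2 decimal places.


EU = sum(p_i * v_i)
0.455 * 193 = 87.815
0.091 * 11 = 1.001
0.364 * 164 = 59.696
0.09 * -96 = -8.64
EU = 87.815 + 1.001 + 59.696 + -8.64
= 139.87


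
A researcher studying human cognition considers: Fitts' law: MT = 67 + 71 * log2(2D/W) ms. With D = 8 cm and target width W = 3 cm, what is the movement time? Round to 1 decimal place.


MT = 67 + 71 * log2(2*8/3)
2D/W = 5.333333
log2(5.333333) = 2.415
MT = 67 + 71 * 2.415
= 238.5 ms


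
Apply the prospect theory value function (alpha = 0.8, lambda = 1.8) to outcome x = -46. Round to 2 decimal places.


Since x = -46 < 0, use v(x) = -lambda*(-x)^alpha
(-x) = 46
46^0.8 = 21.3898
v(-46) = -1.8 * 21.3898
= -38.50


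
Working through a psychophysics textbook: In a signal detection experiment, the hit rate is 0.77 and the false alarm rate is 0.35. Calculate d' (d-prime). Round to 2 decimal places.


d' = z(HR) - z(FAR)
z(0.77) = 0.7388
z(0.35) = -0.3853
d' = 0.7388 - -0.3853
= 1.12


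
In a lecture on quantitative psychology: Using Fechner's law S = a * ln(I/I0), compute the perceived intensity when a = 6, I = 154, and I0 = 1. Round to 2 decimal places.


S = 6 * ln(154/1)
I/I0 = 154.0
ln(154.0) = 5.037
S = 6 * 5.037
= 30.22


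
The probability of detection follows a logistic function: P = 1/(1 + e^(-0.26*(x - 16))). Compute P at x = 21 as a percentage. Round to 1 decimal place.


P(x) = 1/(1 + e^(-0.26*(21 - 16)))
Exponent = -0.26 * 5 = -1.3
e^(-1.3) = 0.272532
P = 1/(1 + 0.272532) = 0.785835
Percentage = 78.6


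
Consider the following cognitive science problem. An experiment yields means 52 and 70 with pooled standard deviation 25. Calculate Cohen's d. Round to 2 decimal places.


Cohen's d = (M1 - M2) / S_pooled
= (52 - 70) / 25
= -18 / 25
= -0.72


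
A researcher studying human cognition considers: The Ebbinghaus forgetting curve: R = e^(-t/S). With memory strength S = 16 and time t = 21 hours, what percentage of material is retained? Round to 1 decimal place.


R = e^(-t/S)
-t/S = -21/16 = -1.3125
R = e^(-1.3125) = 0.269146
Percentage = 0.269146 * 100
= 26.9


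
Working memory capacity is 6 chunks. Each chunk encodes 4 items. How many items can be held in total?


Total items = chunks * items_per_chunk
= 6 * 4
= 24


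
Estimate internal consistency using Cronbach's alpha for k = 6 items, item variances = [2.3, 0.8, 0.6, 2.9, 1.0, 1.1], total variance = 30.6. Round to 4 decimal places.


alpha = (k/(k-1)) * (1 - sum(s_i^2)/s_total^2)
sum(item variances) = 8.7
k/(k-1) = 6/5 = 1.2
1 - 8.7/30.6 = 1 - 0.284314 = 0.715686
alpha = 1.2 * 0.715686
= 0.8588


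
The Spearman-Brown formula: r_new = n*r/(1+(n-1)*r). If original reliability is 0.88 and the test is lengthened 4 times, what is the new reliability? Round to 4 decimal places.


r_new = n*r / (1 + (n-1)*r)
Numerator = 4 * 0.88 = 3.52
Denominator = 1 + 3 * 0.88 = 3.64
r_new = 3.52 / 3.64
= 0.9670


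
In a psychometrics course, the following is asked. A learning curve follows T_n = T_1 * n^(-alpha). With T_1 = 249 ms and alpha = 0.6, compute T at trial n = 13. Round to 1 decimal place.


T_n = 249 * 13^(-0.6)
13^(-0.6) = 0.214602
T_n = 249 * 0.214602
= 53.4 ms


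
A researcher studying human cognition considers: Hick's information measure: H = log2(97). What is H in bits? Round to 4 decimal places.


H = log2(n)
H = log2(97)
= 6.5999


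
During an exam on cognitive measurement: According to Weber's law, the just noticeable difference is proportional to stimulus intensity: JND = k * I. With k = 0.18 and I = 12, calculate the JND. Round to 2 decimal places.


JND = k * I
JND = 0.18 * 12
= 2.16


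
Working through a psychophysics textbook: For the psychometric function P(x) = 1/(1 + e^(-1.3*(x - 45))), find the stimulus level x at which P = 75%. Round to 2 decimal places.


At P = 0.75: 0.75 = 1/(1 + e^(-k*(x-x0)))
Solving: e^(-k*(x-x0)) = 1/3
x = x0 + ln(3)/k
ln(3) = 1.0986
x = 45 + 1.0986/1.3
= 45 + 0.8451
= 45.85


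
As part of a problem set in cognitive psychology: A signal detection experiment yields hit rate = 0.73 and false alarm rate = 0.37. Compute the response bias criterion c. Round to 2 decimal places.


c = -0.5 * (z(HR) + z(FAR))
z(0.73) = 0.6128
z(0.37) = -0.3319
c = -0.5 * (0.6128 + -0.3319)
= -0.5 * 0.2809
= -0.14


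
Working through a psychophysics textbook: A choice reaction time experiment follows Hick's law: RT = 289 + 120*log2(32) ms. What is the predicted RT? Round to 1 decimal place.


RT = 289 + 120 * log2(32)
log2(32) = 5.0
RT = 289 + 120 * 5.0
= 289 + 600.0
= 889.0 ms


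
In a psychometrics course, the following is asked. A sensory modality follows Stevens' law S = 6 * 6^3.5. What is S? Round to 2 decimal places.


S = 6 * 6^3.5
6^3.5 = 529.0898
S = 6 * 529.0898
= 3174.54


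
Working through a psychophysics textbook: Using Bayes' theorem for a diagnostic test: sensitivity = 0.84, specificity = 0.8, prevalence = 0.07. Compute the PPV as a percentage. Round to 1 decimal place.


PPV = (sens * prev) / (sens * prev + (1-spec) * (1-prev))
Numerator = 0.84 * 0.07 = 0.0588
P(positive and no disease) = (1 - spec) * (1 - prev) = (1 - 0.8) * (1 - 0.07) = 0.186
Denominator = 0.0588 + 0.186 = 0.2448
PPV = 0.0588 / 0.2448 = 0.240196
As percentage = 24.0


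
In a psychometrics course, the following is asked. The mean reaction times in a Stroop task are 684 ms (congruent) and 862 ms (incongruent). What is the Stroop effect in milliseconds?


Stroop effect = RT(incongruent) - RT(congruent)
= 862 - 684
= 178 ms


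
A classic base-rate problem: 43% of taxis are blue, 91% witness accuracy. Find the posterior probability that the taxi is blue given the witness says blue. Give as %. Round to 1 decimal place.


P(blue | says blue) = P(says blue | blue)*P(blue) / [P(says blue | blue)*P(blue) + P(says blue | not blue)*P(not blue)]
Numerator = 0.91 * 0.43 = 0.3913
False identification = 0.09 * 0.57 = 0.0513
P = 0.3913 / (0.3913 + 0.0513)
= 0.3913 / 0.4426
As percentage = 88.4


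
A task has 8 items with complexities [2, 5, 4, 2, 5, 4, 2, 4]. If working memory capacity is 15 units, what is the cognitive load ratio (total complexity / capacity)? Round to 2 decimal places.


Total complexity = 2 + 5 + 4 + 2 + 5 + 4 + 2 + 4 = 28
Load = total / capacity = 28 / 15
= 1.87


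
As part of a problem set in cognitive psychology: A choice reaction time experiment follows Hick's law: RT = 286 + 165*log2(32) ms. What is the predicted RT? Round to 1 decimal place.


RT = 286 + 165 * log2(32)
log2(32) = 5.0
RT = 286 + 165 * 5.0
= 286 + 825.0
= 1111.0 ms


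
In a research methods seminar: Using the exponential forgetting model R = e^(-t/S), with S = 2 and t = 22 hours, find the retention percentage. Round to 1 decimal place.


R = e^(-t/S)
-t/S = -22/2 = -11.0
R = e^(-11.0) = 1.7e-05
Percentage = 1.7e-05 * 100
= 0.0


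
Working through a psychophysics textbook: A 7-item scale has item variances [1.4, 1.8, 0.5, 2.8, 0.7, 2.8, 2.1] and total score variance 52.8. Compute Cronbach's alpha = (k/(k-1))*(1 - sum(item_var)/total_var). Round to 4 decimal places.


alpha = (k/(k-1)) * (1 - sum(s_i^2)/s_total^2)
sum(item variances) = 12.1
k/(k-1) = 7/6 = 1.166667
1 - 12.1/52.8 = 1 - 0.229167 = 0.770833
alpha = 1.166667 * 0.770833
= 0.8993


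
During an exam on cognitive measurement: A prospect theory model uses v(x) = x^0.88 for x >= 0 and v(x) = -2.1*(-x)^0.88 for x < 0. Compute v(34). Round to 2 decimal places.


Since x = 34 >= 0, use v(x) = x^0.88
34^0.88 = 22.269
v(34) = 22.27


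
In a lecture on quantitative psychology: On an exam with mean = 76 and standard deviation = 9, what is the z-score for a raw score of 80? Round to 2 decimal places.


z = (X - mu) / sigma
= (80 - 76) / 9
= 4 / 9
= 0.44


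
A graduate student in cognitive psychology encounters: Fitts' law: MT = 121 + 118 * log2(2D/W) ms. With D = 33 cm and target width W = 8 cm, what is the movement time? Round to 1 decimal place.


MT = 121 + 118 * log2(2*33/8)
2D/W = 8.25
log2(8.25) = 3.0444
MT = 121 + 118 * 3.0444
= 480.2 ms


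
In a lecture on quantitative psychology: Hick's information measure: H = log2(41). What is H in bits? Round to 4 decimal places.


H = log2(n)
H = log2(41)
= 5.3576


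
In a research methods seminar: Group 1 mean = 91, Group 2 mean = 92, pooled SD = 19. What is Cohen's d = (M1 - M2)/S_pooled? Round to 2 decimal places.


Cohen's d = (M1 - M2) / S_pooled
= (91 - 92) / 19
= -1 / 19
= -0.05


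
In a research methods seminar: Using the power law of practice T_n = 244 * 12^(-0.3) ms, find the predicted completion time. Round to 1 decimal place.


T_n = 244 * 12^(-0.3)
12^(-0.3) = 0.47451
T_n = 244 * 0.47451
= 115.8 ms


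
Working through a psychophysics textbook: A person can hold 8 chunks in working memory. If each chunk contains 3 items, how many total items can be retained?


Total items = chunks * items_per_chunk
= 8 * 3
= 24


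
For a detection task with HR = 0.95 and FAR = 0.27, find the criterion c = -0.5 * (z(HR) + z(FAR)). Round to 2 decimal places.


c = -0.5 * (z(HR) + z(FAR))
z(0.95) = 1.6449
z(0.27) = -0.6128
c = -0.5 * (1.6449 + -0.6128)
= -0.5 * 1.0321
= -0.52


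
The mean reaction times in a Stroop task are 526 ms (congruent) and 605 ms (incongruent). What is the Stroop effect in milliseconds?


Stroop effect = RT(incongruent) - RT(congruent)
= 605 - 526
= 79 ms


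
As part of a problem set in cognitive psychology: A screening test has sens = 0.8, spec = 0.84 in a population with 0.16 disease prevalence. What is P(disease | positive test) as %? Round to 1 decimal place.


PPV = (sens * prev) / (sens * prev + (1-spec) * (1-prev))
Numerator = 0.8 * 0.16 = 0.128
P(positive and no disease) = (1 - spec) * (1 - prev) = (1 - 0.84) * (1 - 0.16) = 0.1344
Denominator = 0.128 + 0.1344 = 0.2624
PPV = 0.128 / 0.2624 = 0.487805
As percentage = 48.8


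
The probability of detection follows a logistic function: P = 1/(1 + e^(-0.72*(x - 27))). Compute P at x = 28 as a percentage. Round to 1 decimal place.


P(x) = 1/(1 + e^(-0.72*(28 - 27)))
Exponent = -0.72 * 1 = -0.72
e^(-0.72) = 0.486752
P = 1/(1 + 0.486752) = 0.672607
Percentage = 67.3


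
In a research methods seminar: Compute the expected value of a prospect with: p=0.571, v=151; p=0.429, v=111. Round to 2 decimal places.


EU = sum(p_i * v_i)
0.571 * 151 = 86.221
0.429 * 111 = 47.619
EU = 86.221 + 47.619
= 133.84


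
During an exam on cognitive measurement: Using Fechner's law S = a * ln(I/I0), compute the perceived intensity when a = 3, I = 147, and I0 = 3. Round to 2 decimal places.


S = 3 * ln(147/3)
I/I0 = 49.0
ln(49.0) = 3.8918
S = 3 * 3.8918
= 11.68


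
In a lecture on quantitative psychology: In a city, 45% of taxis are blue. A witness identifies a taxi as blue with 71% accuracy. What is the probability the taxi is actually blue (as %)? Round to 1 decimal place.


P(blue | says blue) = P(says blue | blue)*P(blue) / [P(says blue | blue)*P(blue) + P(says blue | not blue)*P(not blue)]
Numerator = 0.71 * 0.45 = 0.3195
False identification = 0.29 * 0.55 = 0.1595
P = 0.3195 / (0.3195 + 0.1595)
= 0.3195 / 0.479
As percentage = 66.7


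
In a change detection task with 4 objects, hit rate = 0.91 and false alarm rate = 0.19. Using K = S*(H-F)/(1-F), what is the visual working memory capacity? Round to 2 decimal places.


K = S * (H - F) / (1 - F)
H - F = 0.72
1 - F = 0.81
K = 4 * 0.72 / 0.81
= 3.56


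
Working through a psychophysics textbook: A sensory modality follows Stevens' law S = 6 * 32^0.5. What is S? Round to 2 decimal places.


S = 6 * 32^0.5
32^0.5 = 5.6569
S = 6 * 5.6569
= 33.94


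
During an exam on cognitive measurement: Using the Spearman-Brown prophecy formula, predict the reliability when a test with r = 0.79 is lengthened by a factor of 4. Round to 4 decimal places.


r_new = n*r / (1 + (n-1)*r)
Numerator = 4 * 0.79 = 3.16
Denominator = 1 + 3 * 0.79 = 3.37
r_new = 3.16 / 3.37
= 0.9377


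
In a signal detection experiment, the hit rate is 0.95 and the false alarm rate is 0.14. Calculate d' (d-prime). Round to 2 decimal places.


d' = z(HR) - z(FAR)
z(0.95) = 1.6449
z(0.14) = -1.0803
d' = 1.6449 - -1.0803
= 2.73


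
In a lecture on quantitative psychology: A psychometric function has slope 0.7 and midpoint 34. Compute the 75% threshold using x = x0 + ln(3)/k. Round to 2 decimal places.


At P = 0.75: 0.75 = 1/(1 + e^(-k*(x-x0)))
Solving: e^(-k*(x-x0)) = 1/3
x = x0 + ln(3)/k
ln(3) = 1.0986
x = 34 + 1.0986/0.7
= 34 + 1.5694
= 35.57


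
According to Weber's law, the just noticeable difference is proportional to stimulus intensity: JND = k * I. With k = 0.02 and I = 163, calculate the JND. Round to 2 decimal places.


JND = k * I
JND = 0.02 * 163
= 3.26


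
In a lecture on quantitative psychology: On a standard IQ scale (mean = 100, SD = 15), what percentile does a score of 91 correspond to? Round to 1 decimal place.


z = (IQ - mean) / SD
z = (91 - 100) / 15 = -0.6
Percentile = Phi(-0.6) * 100
Phi(-0.6) = 0.274253
= 27.4


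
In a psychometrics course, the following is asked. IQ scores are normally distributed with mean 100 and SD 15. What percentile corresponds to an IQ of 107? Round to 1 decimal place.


z = (IQ - mean) / SD
z = (107 - 100) / 15 = 0.4667
Percentile = Phi(0.4667) * 100
Phi(0.4667) = 0.679643
= 68.0


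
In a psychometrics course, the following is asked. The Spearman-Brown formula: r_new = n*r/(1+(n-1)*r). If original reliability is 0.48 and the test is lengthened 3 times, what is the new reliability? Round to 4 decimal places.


r_new = n*r / (1 + (n-1)*r)
Numerator = 3 * 0.48 = 1.44
Denominator = 1 + 2 * 0.48 = 1.96
r_new = 1.44 / 1.96
= 0.7347


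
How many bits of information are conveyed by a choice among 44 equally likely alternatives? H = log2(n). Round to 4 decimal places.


H = log2(n)
H = log2(44)
= 5.4594


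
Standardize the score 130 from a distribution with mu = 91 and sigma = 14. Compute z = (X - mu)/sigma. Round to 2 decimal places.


z = (X - mu) / sigma
= (130 - 91) / 14
= 39 / 14
= 2.79


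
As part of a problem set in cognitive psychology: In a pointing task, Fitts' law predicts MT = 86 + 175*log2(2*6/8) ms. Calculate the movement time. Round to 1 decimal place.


MT = 86 + 175 * log2(2*6/8)
2D/W = 1.5
log2(1.5) = 0.585
MT = 86 + 175 * 0.585
= 188.4 ms


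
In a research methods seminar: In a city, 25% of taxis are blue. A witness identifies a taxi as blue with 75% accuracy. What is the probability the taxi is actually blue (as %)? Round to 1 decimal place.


P(blue | says blue) = P(says blue | blue)*P(blue) / [P(says blue | blue)*P(blue) + P(says blue | not blue)*P(not blue)]
Numerator = 0.75 * 0.25 = 0.1875
False identification = 0.25 * 0.75 = 0.1875
P = 0.1875 / (0.1875 + 0.1875)
= 0.1875 / 0.375
As percentage = 50.0


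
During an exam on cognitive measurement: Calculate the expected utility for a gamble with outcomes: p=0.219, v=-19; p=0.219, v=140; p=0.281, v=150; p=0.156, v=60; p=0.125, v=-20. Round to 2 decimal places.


EU = sum(p_i * v_i)
0.219 * -19 = -4.161
0.219 * 140 = 30.66
0.281 * 150 = 42.15
0.156 * 60 = 9.36
0.125 * -20 = -2.5
EU = -4.161 + 30.66 + 42.15 + 9.36 + -2.5
= 75.51


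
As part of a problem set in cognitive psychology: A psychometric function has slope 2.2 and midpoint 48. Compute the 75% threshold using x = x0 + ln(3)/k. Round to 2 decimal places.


At P = 0.75: 0.75 = 1/(1 + e^(-k*(x-x0)))
Solving: e^(-k*(x-x0)) = 1/3
x = x0 + ln(3)/k
ln(3) = 1.0986
x = 48 + 1.0986/2.2
= 48 + 0.4994
= 48.50


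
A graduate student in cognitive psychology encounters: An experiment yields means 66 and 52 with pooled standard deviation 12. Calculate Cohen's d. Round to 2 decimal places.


Cohen's d = (M1 - M2) / S_pooled
= (66 - 52) / 12
= 14 / 12
= 1.17


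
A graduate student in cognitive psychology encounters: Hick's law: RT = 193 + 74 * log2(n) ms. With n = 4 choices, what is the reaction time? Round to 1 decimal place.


RT = 193 + 74 * log2(4)
log2(4) = 2.0
RT = 193 + 74 * 2.0
= 193 + 148.0
= 341.0 ms


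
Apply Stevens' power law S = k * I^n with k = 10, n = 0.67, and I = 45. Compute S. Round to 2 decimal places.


S = 10 * 45^0.67
45^0.67 = 12.813
S = 10 * 12.813
= 128.13


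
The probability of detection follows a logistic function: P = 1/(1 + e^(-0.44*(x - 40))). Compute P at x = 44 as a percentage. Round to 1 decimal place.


P(x) = 1/(1 + e^(-0.44*(44 - 40)))
Exponent = -0.44 * 4 = -1.76
e^(-1.76) = 0.172045
P = 1/(1 + 0.172045) = 0.85321
Percentage = 85.3


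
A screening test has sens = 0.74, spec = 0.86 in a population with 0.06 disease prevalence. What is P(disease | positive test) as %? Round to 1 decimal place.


PPV = (sens * prev) / (sens * prev + (1-spec) * (1-prev))
Numerator = 0.74 * 0.06 = 0.0444
P(positive and no disease) = (1 - spec) * (1 - prev) = (1 - 0.86) * (1 - 0.06) = 0.1316
Denominator = 0.0444 + 0.1316 = 0.176
PPV = 0.0444 / 0.176 = 0.252273
As percentage = 25.2


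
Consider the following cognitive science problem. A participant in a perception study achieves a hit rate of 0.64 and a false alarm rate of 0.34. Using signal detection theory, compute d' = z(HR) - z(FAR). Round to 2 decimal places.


d' = z(HR) - z(FAR)
z(0.64) = 0.3585
z(0.34) = -0.4125
d' = 0.3585 - -0.4125
= 0.77


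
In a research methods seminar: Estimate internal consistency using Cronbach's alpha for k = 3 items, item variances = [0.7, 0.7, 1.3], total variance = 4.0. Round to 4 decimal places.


alpha = (k/(k-1)) * (1 - sum(s_i^2)/s_total^2)
sum(item variances) = 2.7
k/(k-1) = 3/2 = 1.5
1 - 2.7/4.0 = 1 - 0.675 = 0.325
alpha = 1.5 * 0.325
= 0.4875
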